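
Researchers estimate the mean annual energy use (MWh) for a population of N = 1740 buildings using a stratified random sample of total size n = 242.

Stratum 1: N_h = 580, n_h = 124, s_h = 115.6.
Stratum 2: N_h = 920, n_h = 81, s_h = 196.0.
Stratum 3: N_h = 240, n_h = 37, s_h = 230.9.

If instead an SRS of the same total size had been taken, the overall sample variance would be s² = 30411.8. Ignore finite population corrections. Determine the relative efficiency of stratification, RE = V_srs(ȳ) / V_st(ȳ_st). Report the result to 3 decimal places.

RE ≈ 0.731

V̂(ȳ_st) = Σ W_h² s_h²/n_h, with W_h = N_h/N and N = 1740:
  stratum 1: (580/1740)²·115.6²/124 = 11.9743
  stratum 2: (920/1740)²·196.0²/81 = 132.588
  stratum 3: (240/1740)²·230.9²/37 = 27.4139
V_st = 171.976
V_srs = s²/n = 30411.8/242 = 125.669
Relative efficiency = V_srs / V_st = 125.669/171.976 = 0.7307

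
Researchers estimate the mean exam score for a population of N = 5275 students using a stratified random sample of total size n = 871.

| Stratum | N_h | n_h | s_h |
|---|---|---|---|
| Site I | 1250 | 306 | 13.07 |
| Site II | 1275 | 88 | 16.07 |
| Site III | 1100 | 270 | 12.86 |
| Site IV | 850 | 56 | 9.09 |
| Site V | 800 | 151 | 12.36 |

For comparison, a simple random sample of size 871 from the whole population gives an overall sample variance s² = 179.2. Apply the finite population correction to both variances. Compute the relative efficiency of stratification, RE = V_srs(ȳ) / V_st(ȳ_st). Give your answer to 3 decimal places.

RE ≈ 0.666

V̂(ȳ_st) = Σ W_h² (1 − n_h/N_h) s_h²/n_h, with W_h = N_h/N and N = 5275:
  stratum Site I: (1250/5275)²·(1 − 306/1250)·13.07²/306 = 0.0236737
  stratum Site II: (1275/5275)²·(1 − 88/1275)·16.07²/88 = 0.159612
  stratum Site III: (1100/5275)²·(1 − 270/1100)·12.86²/270 = 0.0200976
  stratum Site IV: (850/5275)²·(1 − 56/850)·9.09²/56 = 0.0357877
  stratum Site V: (800/5275)²·(1 − 151/800)·12.36²/151 = 0.0188777
V_st = 0.258049
V_srs = (1 − 871/5275)·179.2/871 = 0.171769
Relative efficiency = V_srs / V_st = 0.171769/0.258049 = 0.6656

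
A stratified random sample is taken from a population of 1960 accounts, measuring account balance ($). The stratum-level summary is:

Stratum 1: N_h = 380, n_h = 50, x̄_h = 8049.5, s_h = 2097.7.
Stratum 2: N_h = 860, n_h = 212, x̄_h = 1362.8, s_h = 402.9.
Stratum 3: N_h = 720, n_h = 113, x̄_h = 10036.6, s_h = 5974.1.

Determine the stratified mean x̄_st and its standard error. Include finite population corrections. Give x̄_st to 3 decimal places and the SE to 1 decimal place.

x̄_st ≈ 5845.495, SE ≈ 197.3

x̄_st = Σ W_h x̄_h = (380·8049.5 + 860·1362.8 + 720·10036.6)/1960 = 5845.49490
V̂(x̄_st) = Σ W_h² (1 − n_h/N_h) s_h²/n_h, with W_h = N_h/N and N = 1960:
  stratum 1: (380/1960)²·(1 − 50/380)·2097.7²/50 = 2872.78
  stratum 2: (860/1960)²·(1 − 212/860)·402.9²/212 = 111.076
  stratum 3: (720/1960)²·(1 − 113/720)·5974.1²/113 = 35931.5
V̂(x̄_st) = 38915.4
SE(x̄_st) = √38915.4 = 197.27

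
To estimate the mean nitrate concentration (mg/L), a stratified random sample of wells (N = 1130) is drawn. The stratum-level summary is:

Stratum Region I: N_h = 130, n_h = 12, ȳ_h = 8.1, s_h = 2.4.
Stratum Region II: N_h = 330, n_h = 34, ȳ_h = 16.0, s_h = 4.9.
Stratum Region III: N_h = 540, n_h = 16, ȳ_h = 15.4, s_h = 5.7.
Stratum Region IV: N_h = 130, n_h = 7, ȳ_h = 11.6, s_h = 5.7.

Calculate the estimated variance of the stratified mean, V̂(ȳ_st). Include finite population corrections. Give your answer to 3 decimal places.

V̂(ȳ_st) ≈ 0.568

V̂(ȳ_st) = Σ W_h² (1 − n_h/N_h) s_h²/n_h, with W_h = N_h/N and N = 1130:
  stratum Region I: (130/1130)²·(1 − 12/130)·2.4²/12 = 0.00576647
  stratum Region II: (330/1130)²·(1 − 34/330)·4.9²/34 = 0.0540209
  stratum Region III: (540/1130)²·(1 − 16/540)·5.7²/16 = 0.449985
  stratum Region IV: (130/1130)²·(1 − 7/130)·5.7²/7 = 0.0581224
V̂(ȳ_st) = 0.567895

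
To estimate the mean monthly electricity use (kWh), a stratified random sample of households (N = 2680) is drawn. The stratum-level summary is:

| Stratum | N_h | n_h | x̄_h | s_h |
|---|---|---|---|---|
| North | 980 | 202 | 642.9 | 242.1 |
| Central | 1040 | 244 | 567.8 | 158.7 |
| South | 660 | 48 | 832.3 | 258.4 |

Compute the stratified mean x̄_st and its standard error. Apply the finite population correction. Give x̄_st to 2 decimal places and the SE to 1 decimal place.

x̄_st ≈ 660.40, SE ≈ 11.0

x̄_st = Σ W_h x̄_h = (980·642.9 + 1040·567.8 + 660·832.3)/2680 = 660.40000
V̂(x̄_st) = Σ W_h² (1 − n_h/N_h) s_h²/n_h, with W_h = N_h/N and N = 2680:
  stratum North: (980/2680)²·(1 − 202/980)·242.1²/202 = 30.8017
  stratum Central: (1040/2680)²·(1 − 244/1040)·158.7²/244 = 11.8971
  stratum South: (660/2680)²·(1 − 48/660)·258.4²/48 = 78.2293
V̂(x̄_st) = 120.928
SE(x̄_st) = √120.928 = 10.9967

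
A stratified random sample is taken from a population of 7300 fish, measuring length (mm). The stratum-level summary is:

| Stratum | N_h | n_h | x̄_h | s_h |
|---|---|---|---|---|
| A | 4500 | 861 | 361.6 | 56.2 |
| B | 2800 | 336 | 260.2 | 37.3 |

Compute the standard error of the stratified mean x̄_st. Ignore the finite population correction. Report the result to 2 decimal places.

SE(x̄_st) ≈ 1.42

V̂(x̄_st) = Σ W_h² s_h²/n_h, with W_h = N_h/N and N = 7300:
  stratum A: (4500/7300)²·56.2²/861 = 1.39396
  stratum B: (2800/7300)²·37.3²/336 = 0.609184
V̂(x̄_st) = 2.00314
SE(x̄_st) = √2.00314 = 1.41532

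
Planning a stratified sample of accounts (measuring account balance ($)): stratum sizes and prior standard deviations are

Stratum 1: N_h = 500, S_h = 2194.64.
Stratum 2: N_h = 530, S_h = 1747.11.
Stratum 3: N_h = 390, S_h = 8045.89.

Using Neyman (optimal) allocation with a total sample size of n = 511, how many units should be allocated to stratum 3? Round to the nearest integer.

311

Neyman allocation: n_h = n · N_h S_h / Σ N_i S_i, with n = 511.
  stratum 1: N_h·S_h = 500·2194.64 = 1097320.00
  stratum 2: N_h·S_h = 530·1747.11 = 925968.30
  stratum 3: N_h·S_h = 390·8045.89 = 3137897.10
Σ N_h S_h = 5161185.40
n for stratum 3 = 511·3137897.10/5161185.40 = 310.678 → 311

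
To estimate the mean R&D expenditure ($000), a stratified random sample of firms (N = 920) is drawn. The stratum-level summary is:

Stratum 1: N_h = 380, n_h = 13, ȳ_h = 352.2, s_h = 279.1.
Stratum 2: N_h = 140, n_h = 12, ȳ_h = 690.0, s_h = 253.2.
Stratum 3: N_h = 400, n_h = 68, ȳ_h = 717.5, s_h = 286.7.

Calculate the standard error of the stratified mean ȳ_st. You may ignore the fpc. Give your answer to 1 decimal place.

SE(ȳ_st) ≈ 37.1

V̂(ȳ_st) = Σ W_h² s_h²/n_h, with W_h = N_h/N and N = 920:
  stratum 1: (380/920)²·279.1²/13 = 1022.28
  stratum 2: (140/920)²·253.2²/12 = 123.716
  stratum 3: (400/920)²·286.7²/68 = 228.502
V̂(ȳ_st) = 1374.49
SE(ȳ_st) = √1374.49 = 37.0742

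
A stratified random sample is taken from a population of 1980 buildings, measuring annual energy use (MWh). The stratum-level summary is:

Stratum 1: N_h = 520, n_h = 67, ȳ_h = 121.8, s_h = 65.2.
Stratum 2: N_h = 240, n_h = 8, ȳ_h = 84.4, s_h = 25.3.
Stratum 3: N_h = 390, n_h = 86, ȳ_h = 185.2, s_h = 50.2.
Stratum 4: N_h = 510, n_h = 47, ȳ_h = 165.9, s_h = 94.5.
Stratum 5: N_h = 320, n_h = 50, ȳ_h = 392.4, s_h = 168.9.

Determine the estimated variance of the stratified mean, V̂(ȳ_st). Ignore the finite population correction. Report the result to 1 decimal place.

V̂(ȳ_st) = Σ W_h² s_h²/n_h, with W_h = N_h/N and N = 1980:
  stratum 1: (520/1980)²·65.2²/67 = 4.3762
  stratum 2: (240/1980)²·25.3²/8 = 1.17556
  stratum 3: (390/1980)²·50.2²/86 = 1.13686
  stratum 4: (510/1980)²·94.5²/47 = 12.606
  stratum 5: (320/1980)²·168.9²/50 = 14.9025
V̂(ȳ_st) = 34.1971

V̂(ȳ_st) ≈ 34.2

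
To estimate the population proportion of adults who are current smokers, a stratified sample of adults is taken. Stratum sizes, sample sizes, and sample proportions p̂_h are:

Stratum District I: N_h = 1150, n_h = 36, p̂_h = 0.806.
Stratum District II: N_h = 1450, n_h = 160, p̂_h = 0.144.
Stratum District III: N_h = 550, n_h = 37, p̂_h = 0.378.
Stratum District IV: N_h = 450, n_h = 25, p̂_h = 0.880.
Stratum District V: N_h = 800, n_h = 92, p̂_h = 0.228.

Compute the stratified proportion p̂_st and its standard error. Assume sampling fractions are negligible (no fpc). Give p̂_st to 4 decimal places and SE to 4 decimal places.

p̂_st ≈ 0.4368, SE ≈ 0.0245

N = 4400; stratum weights W_h = N_h/N.
p̂_st = Σ W_h p̂_h = (1150·0.806 + 1450·0.144 + 550·0.378 + 450·0.880 + 800·0.228)/4400 = 0.43682
V̂(p̂_st) = Σ W_h² p̂_h(1−p̂_h)/(n_h−1):
  stratum District I: (1150/4400)²·0.806·0.194/35 = 0.000305182
  stratum District II: (1450/4400)²·0.144·0.856/159 = 8.41918e-05
  stratum District III: (550/4400)²·0.378·0.622/36 = 0.000102047
  stratum District IV: (450/4400)²·0.880·0.120/24 = 4.60227e-05
  stratum District V: (800/4400)²·0.228·0.772/91 = 6.39419e-05
V̂(p̂_st) = 0.000601385; SE = √V̂ = 0.0245232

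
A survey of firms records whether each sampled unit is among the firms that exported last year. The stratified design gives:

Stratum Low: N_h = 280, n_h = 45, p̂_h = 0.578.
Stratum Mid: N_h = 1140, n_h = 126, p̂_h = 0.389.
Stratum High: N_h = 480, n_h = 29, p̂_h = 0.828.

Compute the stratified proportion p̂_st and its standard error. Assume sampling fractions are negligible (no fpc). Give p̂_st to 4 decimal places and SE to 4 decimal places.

p̂_st ≈ 0.5278, SE ≈ 0.0336

N = 1900; stratum weights W_h = N_h/N.
p̂_st = Σ W_h p̂_h = (280·0.578 + 1140·0.389 + 480·0.828)/1900 = 0.52776
V̂(p̂_st) = Σ W_h² p̂_h(1−p̂_h)/(n_h−1):
  stratum Low: (280/1900)²·0.578·0.422/44 = 0.000120392
  stratum Mid: (1140/1900)²·0.389·0.611/125 = 0.000684516
  stratum High: (480/1900)²·0.828·0.172/28 = 0.000324621
V̂(p̂_st) = 0.00112953; SE = √V̂ = 0.0336084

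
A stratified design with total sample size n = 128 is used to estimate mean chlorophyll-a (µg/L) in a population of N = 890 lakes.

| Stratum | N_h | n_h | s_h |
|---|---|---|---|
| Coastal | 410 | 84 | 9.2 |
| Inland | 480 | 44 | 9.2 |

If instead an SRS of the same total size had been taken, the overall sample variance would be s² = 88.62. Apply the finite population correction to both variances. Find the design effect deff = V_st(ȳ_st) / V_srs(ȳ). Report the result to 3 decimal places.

V̂(ȳ_st) = Σ W_h² (1 − n_h/N_h) s_h²/n_h, with W_h = N_h/N and N = 890:
  stratum Coastal: (410/890)²·(1 − 84/410)·9.2²/84 = 0.170027
  stratum Inland: (480/890)²·(1 − 44/480)·9.2²/44 = 0.508242
V_st = 0.678269
V_srs = (1 − 128/890)·88.62/128 = 0.592771
deff = V_st / V_srs = 0.678269/0.592771 = 1.1442

deff ≈ 1.144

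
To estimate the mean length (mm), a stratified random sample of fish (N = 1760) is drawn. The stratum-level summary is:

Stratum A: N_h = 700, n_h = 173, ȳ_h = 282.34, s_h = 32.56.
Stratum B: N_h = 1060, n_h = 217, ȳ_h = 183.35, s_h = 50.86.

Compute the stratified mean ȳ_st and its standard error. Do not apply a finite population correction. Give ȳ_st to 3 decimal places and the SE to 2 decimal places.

ȳ_st ≈ 222.721, SE ≈ 2.30

ȳ_st = Σ W_h ȳ_h = (700·282.34 + 1060·183.35)/1760 = 222.72102
V̂(ȳ_st) = Σ W_h² s_h²/n_h, with W_h = N_h/N and N = 1760:
  stratum A: (700/1760)²·32.56²/173 = 0.969379
  stratum B: (1060/1760)²·50.86²/217 = 4.32394
V̂(ȳ_st) = 5.29332
SE(ȳ_st) = √5.29332 = 2.30072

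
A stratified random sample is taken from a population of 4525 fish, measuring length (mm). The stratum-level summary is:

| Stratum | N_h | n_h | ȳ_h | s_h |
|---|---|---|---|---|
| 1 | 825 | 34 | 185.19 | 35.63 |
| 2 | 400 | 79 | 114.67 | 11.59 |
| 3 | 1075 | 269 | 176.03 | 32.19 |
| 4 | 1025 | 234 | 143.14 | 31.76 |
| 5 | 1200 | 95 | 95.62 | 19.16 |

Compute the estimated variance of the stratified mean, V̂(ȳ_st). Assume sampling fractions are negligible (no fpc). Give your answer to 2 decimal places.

V̂(ȳ_st) = Σ W_h² s_h²/n_h, with W_h = N_h/N and N = 4525:
  stratum 1: (825/4525)²·35.63²/34 = 1.24115
  stratum 2: (400/4525)²·11.59²/79 = 0.0132869
  stratum 3: (1075/4525)²·32.19²/269 = 0.217405
  stratum 4: (1025/4525)²·31.76²/234 = 0.221185
  stratum 5: (1200/4525)²·19.16²/95 = 0.271765
V̂(ȳ_st) = 1.96479

V̂(ȳ_st) ≈ 1.96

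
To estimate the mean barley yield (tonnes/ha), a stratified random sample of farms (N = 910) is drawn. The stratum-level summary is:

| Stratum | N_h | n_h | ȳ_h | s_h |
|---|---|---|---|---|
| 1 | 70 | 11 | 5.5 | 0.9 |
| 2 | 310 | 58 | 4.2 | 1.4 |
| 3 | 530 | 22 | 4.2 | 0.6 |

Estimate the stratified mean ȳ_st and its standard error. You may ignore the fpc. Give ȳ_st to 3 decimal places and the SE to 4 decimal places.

ȳ_st ≈ 4.300, SE ≈ 0.0995

ȳ_st = Σ W_h ȳ_h = (70·5.5 + 310·4.2 + 530·4.2)/910 = 4.30000
V̂(ȳ_st) = Σ W_h² s_h²/n_h, with W_h = N_h/N and N = 910:
  stratum 1: (70/910)²·0.9²/11 = 0.000435718
  stratum 2: (310/910)²·1.4²/58 = 0.00392165
  stratum 3: (530/910)²·0.6²/22 = 0.00555071
V̂(ȳ_st) = 0.00990808
SE(ȳ_st) = √0.00990808 = 0.0995393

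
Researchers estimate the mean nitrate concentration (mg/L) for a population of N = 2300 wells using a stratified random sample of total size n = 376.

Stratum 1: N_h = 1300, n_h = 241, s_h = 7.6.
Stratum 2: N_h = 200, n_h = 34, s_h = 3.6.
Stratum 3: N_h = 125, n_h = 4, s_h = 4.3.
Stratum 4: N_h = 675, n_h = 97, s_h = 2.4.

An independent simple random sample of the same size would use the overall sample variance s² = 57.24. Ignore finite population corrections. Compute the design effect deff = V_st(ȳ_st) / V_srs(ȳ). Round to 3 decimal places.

V̂(ȳ_st) = Σ W_h² s_h²/n_h, with W_h = N_h/N and N = 2300:
  stratum 1: (1300/2300)²·7.6²/241 = 0.0765669
  stratum 2: (200/2300)²·3.6²/34 = 0.00288224
  stratum 3: (125/2300)²·4.3²/4 = 0.0136534
  stratum 4: (675/2300)²·2.4²/97 = 0.00511449
V_st = 0.0982171
V_srs = s²/n = 57.24/376 = 0.152234
deff = V_st / V_srs = 0.0982171/0.152234 = 0.6452

deff ≈ 0.645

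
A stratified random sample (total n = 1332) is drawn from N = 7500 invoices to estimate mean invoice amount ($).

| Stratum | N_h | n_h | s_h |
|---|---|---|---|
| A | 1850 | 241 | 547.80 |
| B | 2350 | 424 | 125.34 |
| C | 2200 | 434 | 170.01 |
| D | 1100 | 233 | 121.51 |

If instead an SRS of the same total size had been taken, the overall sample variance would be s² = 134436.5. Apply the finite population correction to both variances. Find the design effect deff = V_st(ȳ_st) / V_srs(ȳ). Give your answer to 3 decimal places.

V̂(ȳ_st) = Σ W_h² (1 − n_h/N_h) s_h²/n_h, with W_h = N_h/N and N = 7500:
  stratum A: (1850/7500)²·(1 − 241/1850)·547.80²/241 = 65.8919
  stratum B: (2350/7500)²·(1 − 424/2350)·125.34²/424 = 2.98136
  stratum C: (2200/7500)²·(1 − 434/2200)·170.01²/434 = 4.59992
  stratum D: (1100/7500)²·(1 − 233/1100)·121.51²/233 = 1.07438
V_st = 74.5476
V_srs = (1 − 1332/7500)·134436.5/1332 = 83.0034
deff = V_st / V_srs = 74.5476/83.0034 = 0.8981

deff ≈ 0.898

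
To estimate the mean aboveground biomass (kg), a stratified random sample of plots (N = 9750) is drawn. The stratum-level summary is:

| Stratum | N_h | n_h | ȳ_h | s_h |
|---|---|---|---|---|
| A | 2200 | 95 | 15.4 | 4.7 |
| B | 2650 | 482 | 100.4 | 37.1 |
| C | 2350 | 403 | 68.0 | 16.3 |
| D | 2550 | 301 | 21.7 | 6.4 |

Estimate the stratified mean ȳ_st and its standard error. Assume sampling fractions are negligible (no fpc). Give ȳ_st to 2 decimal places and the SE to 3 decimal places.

ȳ_st ≈ 52.83, SE ≈ 0.520

ȳ_st = Σ W_h ȳ_h = (2200·15.4 + 2650·100.4 + 2350·68.0 + 2550·21.7)/9750 = 52.82821
V̂(ȳ_st) = Σ W_h² s_h²/n_h, with W_h = N_h/N and N = 9750:
  stratum A: (2200/9750)²·4.7²/95 = 0.0118388
  stratum B: (2650/9750)²·37.1²/482 = 0.210952
  stratum C: (2350/9750)²·16.3²/403 = 0.0382998
  stratum D: (2550/9750)²·6.4²/301 = 0.00930818
V̂(ȳ_st) = 0.270399
SE(ȳ_st) = √0.270399 = 0.519999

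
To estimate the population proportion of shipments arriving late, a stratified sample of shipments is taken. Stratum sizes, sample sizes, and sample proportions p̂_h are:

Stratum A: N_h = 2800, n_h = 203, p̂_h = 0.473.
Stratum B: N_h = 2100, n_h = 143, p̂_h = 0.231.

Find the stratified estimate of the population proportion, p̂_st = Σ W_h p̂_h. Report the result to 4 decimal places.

N = 4900; stratum weights W_h = N_h/N.
p̂_st = Σ W_h p̂_h = (2800·0.473 + 2100·0.231)/4900 = 0.36929

p̂_st ≈ 0.3693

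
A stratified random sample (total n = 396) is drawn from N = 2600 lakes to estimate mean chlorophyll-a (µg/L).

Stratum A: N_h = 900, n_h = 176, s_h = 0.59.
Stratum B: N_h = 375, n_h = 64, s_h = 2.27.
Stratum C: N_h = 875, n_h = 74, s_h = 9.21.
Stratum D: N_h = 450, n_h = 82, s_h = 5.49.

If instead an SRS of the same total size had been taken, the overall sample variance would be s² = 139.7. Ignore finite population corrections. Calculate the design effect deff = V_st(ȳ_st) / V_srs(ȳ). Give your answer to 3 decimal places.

V̂(ȳ_st) = Σ W_h² s_h²/n_h, with W_h = N_h/N and N = 2600:
  stratum A: (900/2600)²·0.59²/176 = 0.00023699
  stratum B: (375/2600)²·2.27²/64 = 0.00167489
  stratum C: (875/2600)²·9.21²/74 = 0.129825
  stratum D: (450/2600)²·5.49²/82 = 0.0110106
V_st = 0.142747
V_srs = s²/n = 139.7/396 = 0.352778
deff = V_st / V_srs = 0.142747/0.352778 = 0.4046

deff ≈ 0.405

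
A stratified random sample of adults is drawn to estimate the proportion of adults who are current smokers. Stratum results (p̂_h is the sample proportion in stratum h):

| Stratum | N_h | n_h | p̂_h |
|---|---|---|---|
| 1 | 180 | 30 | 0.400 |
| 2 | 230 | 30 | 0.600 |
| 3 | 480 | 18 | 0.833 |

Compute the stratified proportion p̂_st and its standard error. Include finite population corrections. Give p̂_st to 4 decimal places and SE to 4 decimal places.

N = 890; stratum weights W_h = N_h/N.
p̂_st = Σ W_h p̂_h = (180·0.400 + 230·0.600 + 480·0.833)/890 = 0.68521
V̂(p̂_st) = Σ W_h² (1 − n_h/N_h) p̂_h(1−p̂_h)/(n_h−1):
  stratum 1: (180/890)²·(1 − 30/180)·0.400·0.600/29 = 0.000282096
  stratum 2: (230/890)²·(1 − 30/230)·0.600·0.400/29 = 0.000480608
  stratum 3: (480/890)²·(1 − 18/480)·0.833·0.167/17 = 0.00229095
V̂(p̂_st) = 0.00305365; SE = √V̂ = 0.0552599

p̂_st ≈ 0.6852, SE ≈ 0.0553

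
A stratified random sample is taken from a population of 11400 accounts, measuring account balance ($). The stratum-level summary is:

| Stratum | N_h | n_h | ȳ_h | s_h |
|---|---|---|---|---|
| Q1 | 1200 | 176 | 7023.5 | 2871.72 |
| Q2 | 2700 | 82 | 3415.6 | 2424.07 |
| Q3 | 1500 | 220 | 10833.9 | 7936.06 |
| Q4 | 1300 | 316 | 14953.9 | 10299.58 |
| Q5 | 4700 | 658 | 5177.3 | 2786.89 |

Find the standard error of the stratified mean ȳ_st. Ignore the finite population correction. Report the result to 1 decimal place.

SE(ȳ_st) ≈ 126.0

V̂(ȳ_st) = Σ W_h² s_h²/n_h, with W_h = N_h/N and N = 11400:
  stratum Q1: (1200/11400)²·2871.72²/176 = 519.188
  stratum Q2: (2700/11400)²·2424.07²/82 = 4019.71
  stratum Q3: (1500/11400)²·7936.06²/220 = 4956.33
  stratum Q4: (1300/11400)²·10299.58²/316 = 4365.45
  stratum Q5: (4700/11400)²·2786.89²/658 = 2006.32
V̂(ȳ_st) = 15867
SE(ȳ_st) = √15867 = 125.964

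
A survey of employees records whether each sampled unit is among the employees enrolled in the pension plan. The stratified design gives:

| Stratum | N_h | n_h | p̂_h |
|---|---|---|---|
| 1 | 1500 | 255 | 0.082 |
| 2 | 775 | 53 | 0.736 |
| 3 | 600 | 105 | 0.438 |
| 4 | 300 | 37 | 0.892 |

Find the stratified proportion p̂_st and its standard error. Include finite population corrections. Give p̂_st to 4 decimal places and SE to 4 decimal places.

p̂_st ≈ 0.3854, SE ≈ 0.0188

N = 3175; stratum weights W_h = N_h/N.
p̂_st = Σ W_h p̂_h = (1500·0.082 + 775·0.736 + 600·0.438 + 300·0.892)/3175 = 0.38545
V̂(p̂_st) = Σ W_h² (1 − n_h/N_h) p̂_h(1−p̂_h)/(n_h−1):
  stratum 1: (1500/3175)²·(1 − 255/1500)·0.082·0.918/254 = 5.4903e-05
  stratum 2: (775/3175)²·(1 − 53/775)·0.736·0.264/52 = 0.00020741
  stratum 3: (600/3175)²·(1 − 105/600)·0.438·0.562/104 = 6.97342e-05
  stratum 4: (300/3175)²·(1 − 37/300)·0.892·0.108/36 = 2.09448e-05
V̂(p̂_st) = 0.000352992; SE = √V̂ = 0.0187881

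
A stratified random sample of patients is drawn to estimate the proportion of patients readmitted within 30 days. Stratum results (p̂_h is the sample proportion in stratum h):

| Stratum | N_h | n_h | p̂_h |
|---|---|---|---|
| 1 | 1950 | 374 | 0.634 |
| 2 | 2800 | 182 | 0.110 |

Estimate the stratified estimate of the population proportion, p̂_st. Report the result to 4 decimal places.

p̂_st ≈ 0.3251

N = 4750; stratum weights W_h = N_h/N.
p̂_st = Σ W_h p̂_h = (1950·0.634 + 2800·0.110)/4750 = 0.32512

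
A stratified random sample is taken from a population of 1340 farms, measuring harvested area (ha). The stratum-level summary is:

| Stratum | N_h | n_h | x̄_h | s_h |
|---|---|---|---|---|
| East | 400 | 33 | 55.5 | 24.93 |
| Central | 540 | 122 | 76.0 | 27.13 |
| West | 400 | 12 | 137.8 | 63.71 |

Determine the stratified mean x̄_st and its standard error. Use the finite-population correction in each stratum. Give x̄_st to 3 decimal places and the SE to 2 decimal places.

x̄_st ≈ 88.328, SE ≈ 5.62

x̄_st = Σ W_h x̄_h = (400·55.5 + 540·76.0 + 400·137.8)/1340 = 88.32836
V̂(x̄_st) = Σ W_h² (1 − n_h/N_h) s_h²/n_h, with W_h = N_h/N and N = 1340:
  stratum East: (400/1340)²·(1 − 33/400)·24.93²/33 = 1.53974
  stratum Central: (540/1340)²·(1 − 122/540)·27.13²/122 = 0.758403
  stratum West: (400/1340)²·(1 − 12/400)·63.71²/12 = 29.2359
V̂(x̄_st) = 31.534
SE(x̄_st) = √31.534 = 5.61552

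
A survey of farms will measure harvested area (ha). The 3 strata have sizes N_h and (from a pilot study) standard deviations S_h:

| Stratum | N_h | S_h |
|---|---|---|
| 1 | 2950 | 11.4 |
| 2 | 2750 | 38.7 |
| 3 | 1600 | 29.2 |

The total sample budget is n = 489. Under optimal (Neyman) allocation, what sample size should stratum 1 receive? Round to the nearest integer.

88

Neyman allocation: n_h = n · N_h S_h / Σ N_i S_i, with n = 489.
  stratum 1: N_h·S_h = 2950·11.4 = 33630.00
  stratum 2: N_h·S_h = 2750·38.7 = 106425.00
  stratum 3: N_h·S_h = 1600·29.2 = 46720.00
Σ N_h S_h = 186775.00
n for stratum 1 = 489·33630.00/186775.00 = 88.047 → 88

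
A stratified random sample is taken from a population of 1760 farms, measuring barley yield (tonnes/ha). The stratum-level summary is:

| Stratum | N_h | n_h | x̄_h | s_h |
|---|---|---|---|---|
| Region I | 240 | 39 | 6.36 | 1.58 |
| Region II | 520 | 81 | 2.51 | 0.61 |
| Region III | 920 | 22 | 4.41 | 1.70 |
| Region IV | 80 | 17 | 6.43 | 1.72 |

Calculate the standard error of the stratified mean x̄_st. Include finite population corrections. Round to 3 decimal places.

V̂(x̄_st) = Σ W_h² (1 − n_h/N_h) s_h²/n_h, with W_h = N_h/N and N = 1760:
  stratum Region I: (240/1760)²·(1 − 39/240)·1.58²/39 = 0.000996854
  stratum Region II: (520/1760)²·(1 − 81/520)·0.61²/81 = 0.000338546
  stratum Region III: (920/1760)²·(1 − 22/920)·1.70²/22 = 0.035036
  stratum Region IV: (80/1760)²·(1 − 17/80)·1.72²/17 = 0.000283148
V̂(x̄_st) = 0.0366545
SE(x̄_st) = √0.0366545 = 0.191454

SE(x̄_st) ≈ 0.191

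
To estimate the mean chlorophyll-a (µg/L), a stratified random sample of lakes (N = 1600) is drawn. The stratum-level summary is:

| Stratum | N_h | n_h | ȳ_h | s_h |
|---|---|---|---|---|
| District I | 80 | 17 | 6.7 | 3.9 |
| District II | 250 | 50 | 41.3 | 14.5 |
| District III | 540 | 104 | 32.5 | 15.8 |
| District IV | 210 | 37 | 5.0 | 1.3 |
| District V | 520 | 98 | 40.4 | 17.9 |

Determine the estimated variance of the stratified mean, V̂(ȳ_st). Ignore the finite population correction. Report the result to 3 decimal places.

V̂(ȳ_st) = Σ W_h² s_h²/n_h, with W_h = N_h/N and N = 1600:
  stratum District I: (80/1600)²·3.9²/17 = 0.00223676
  stratum District II: (250/1600)²·14.5²/50 = 0.102661
  stratum District III: (540/1600)²·15.8²/104 = 0.273419
  stratum District IV: (210/1600)²·1.3²/37 = 0.000786835
  stratum District V: (520/1600)²·17.9²/98 = 0.34534
V̂(ȳ_st) = 0.724443

V̂(ȳ_st) ≈ 0.724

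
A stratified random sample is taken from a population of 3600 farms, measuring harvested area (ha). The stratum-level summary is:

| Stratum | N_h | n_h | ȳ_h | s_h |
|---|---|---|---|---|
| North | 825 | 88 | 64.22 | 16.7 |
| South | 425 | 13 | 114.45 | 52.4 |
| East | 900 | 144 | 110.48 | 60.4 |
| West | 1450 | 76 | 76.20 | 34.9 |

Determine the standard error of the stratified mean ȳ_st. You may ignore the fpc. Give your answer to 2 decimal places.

V̂(ȳ_st) = Σ W_h² s_h²/n_h, with W_h = N_h/N and N = 3600:
  stratum North: (825/3600)²·16.7²/88 = 0.166438
  stratum South: (425/3600)²·52.4²/13 = 2.94369
  stratum East: (900/3600)²·60.4²/144 = 1.5834
  stratum West: (1450/3600)²·34.9²/76 = 2.59997
V̂(ȳ_st) = 7.2935
SE(ȳ_st) = √7.2935 = 2.70065

SE(ȳ_st) ≈ 2.70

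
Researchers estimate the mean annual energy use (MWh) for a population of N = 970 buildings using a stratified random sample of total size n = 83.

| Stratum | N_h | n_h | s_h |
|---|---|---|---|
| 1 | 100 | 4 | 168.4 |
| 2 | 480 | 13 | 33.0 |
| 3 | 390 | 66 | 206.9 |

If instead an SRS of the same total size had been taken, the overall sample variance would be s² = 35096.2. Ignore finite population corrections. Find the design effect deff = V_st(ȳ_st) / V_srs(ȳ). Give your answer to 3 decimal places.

deff ≈ 0.475

V̂(ȳ_st) = Σ W_h² s_h²/n_h, with W_h = N_h/N and N = 970:
  stratum 1: (100/970)²·168.4²/4 = 75.3496
  stratum 2: (480/970)²·33.0²/13 = 20.5127
  stratum 3: (390/970)²·206.9²/66 = 104.849
V_st = 200.711
V_srs = s²/n = 35096.2/83 = 422.846
deff = V_st / V_srs = 200.711/422.846 = 0.4747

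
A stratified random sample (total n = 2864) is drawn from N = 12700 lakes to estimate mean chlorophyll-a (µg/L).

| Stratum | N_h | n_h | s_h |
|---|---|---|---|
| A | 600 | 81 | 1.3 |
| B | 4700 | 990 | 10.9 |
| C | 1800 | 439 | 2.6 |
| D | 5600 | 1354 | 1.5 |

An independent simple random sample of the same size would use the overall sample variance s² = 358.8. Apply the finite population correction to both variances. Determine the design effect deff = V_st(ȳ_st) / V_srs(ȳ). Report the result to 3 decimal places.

V̂(ȳ_st) = Σ W_h² (1 − n_h/N_h) s_h²/n_h, with W_h = N_h/N and N = 12700:
  stratum A: (600/12700)²·(1 − 81/600)·1.3²/81 = 4.02822e-05
  stratum B: (4700/12700)²·(1 − 990/4700)·10.9²/990 = 0.0129742
  stratum C: (1800/12700)²·(1 − 439/1800)·2.6²/439 = 0.000233887
  stratum D: (5600/12700)²·(1 − 1354/5600)·1.5²/1354 = 0.000244977
V_st = 0.0134934
V_srs = (1 − 2864/12700)·358.8/2864 = 0.0970274
deff = V_st / V_srs = 0.0134934/0.0970274 = 0.1391

deff ≈ 0.139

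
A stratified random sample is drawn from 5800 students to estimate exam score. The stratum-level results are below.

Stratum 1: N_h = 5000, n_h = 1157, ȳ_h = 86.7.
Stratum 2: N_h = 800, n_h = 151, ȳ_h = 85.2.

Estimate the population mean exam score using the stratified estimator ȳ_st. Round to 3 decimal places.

ȳ_st ≈ 86.493

N = Σ N_h = 5800. Stratum weights W_h = N_h/N.
ȳ_st = (5000·86.7 + 800·85.2) / 5800 = 86.49310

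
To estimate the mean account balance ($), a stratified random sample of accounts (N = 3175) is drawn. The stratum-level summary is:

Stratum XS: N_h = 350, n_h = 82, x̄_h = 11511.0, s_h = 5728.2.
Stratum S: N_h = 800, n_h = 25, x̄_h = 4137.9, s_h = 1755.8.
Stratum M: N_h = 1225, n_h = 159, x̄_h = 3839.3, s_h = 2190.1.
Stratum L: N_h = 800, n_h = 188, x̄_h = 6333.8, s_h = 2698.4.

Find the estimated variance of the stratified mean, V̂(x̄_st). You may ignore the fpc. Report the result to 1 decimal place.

V̂(x̄_st) = Σ W_h² s_h²/n_h, with W_h = N_h/N and N = 3175:
  stratum XS: (350/3175)²·5728.2²/82 = 4862.63
  stratum S: (800/3175)²·1755.8²/25 = 7828.93
  stratum M: (1225/3175)²·2190.1²/159 = 4490.71
  stratum L: (800/3175)²·2698.4²/188 = 2458.94
V̂(x̄_st) = 19641.2

V̂(x̄_st) ≈ 19641.2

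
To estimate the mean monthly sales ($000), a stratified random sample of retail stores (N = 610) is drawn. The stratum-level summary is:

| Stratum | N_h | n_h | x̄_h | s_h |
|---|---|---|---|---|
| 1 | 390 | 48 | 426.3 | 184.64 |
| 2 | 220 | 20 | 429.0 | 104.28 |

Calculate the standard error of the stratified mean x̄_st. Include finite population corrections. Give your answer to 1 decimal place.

SE(x̄_st) ≈ 17.9

V̂(x̄_st) = Σ W_h² (1 − n_h/N_h) s_h²/n_h, with W_h = N_h/N and N = 610:
  stratum 1: (390/610)²·(1 − 48/390)·184.64²/48 = 254.59
  stratum 2: (220/610)²·(1 − 20/220)·104.28²/20 = 64.2932
V̂(x̄_st) = 318.883
SE(x̄_st) = √318.883 = 17.8573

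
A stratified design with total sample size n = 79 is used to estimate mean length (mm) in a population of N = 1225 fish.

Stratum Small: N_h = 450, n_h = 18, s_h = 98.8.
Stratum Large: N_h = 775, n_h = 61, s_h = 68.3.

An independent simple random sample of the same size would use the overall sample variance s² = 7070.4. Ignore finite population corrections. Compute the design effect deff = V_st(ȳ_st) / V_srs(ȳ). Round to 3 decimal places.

V̂(ȳ_st) = Σ W_h² s_h²/n_h, with W_h = N_h/N and N = 1225:
  stratum Small: (450/1225)²·98.8²/18 = 73.1803
  stratum Large: (775/1225)²·68.3²/61 = 30.6086
V_st = 103.789
V_srs = s²/n = 7070.4/79 = 89.4987
deff = V_st / V_srs = 103.789/89.4987 = 1.1597

deff ≈ 1.160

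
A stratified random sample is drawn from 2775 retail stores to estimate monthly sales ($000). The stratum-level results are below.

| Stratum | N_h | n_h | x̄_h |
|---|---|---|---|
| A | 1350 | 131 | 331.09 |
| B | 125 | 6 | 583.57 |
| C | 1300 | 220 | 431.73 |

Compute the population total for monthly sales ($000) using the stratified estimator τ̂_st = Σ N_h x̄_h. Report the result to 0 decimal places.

τ̂_st = Σ N_h x̄_h = 1350·331.09 + 125·583.57 + 1300·431.73 = 1081167

τ̂_st ≈ 1081167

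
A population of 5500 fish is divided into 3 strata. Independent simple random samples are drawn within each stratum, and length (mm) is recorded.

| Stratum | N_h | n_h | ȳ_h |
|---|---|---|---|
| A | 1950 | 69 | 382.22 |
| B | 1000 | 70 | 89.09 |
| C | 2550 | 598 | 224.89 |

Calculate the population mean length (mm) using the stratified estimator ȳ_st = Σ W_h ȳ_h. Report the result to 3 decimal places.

N = Σ N_h = 5500. Stratum weights W_h = N_h/N.
ȳ_st = (1950·382.22 + 1000·89.09 + 2550·224.89) / 5500 = 255.97973

ȳ_st ≈ 255.980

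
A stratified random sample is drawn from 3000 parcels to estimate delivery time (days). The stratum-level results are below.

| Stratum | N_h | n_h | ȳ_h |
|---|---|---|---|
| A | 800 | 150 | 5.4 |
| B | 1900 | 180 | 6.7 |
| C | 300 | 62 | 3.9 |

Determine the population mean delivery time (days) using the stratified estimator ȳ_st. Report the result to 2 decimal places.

N = Σ N_h = 3000. Stratum weights W_h = N_h/N.
ȳ_st = (800·5.4 + 1900·6.7 + 300·3.9) / 3000 = 6.0733

ȳ_st ≈ 6.07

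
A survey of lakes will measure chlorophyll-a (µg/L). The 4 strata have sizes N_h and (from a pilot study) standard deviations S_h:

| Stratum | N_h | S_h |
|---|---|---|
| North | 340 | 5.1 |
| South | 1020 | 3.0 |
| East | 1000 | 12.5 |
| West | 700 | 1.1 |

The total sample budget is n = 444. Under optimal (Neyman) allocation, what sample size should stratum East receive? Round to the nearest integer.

Neyman allocation: n_h = n · N_h S_h / Σ N_i S_i, with n = 444.
  stratum North: N_h·S_h = 340·5.1 = 1734.00
  stratum South: N_h·S_h = 1020·3.0 = 3060.00
  stratum East: N_h·S_h = 1000·12.5 = 12500.00
  stratum West: N_h·S_h = 700·1.1 = 770.00
Σ N_h S_h = 18064.00
n for stratum East = 444·12500.00/18064.00 = 307.241 → 307

307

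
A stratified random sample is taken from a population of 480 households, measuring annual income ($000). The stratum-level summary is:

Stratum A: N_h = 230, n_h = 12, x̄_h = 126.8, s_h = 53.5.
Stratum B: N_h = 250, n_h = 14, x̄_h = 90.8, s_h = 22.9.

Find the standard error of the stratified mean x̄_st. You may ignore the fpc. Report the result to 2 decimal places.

SE(x̄_st) ≈ 8.06

V̂(x̄_st) = Σ W_h² s_h²/n_h, with W_h = N_h/N and N = 480:
  stratum A: (230/480)²·53.5²/12 = 54.7645
  stratum B: (250/480)²·22.9²/14 = 10.1611
V̂(x̄_st) = 64.9256
SE(x̄_st) = √64.9256 = 8.05765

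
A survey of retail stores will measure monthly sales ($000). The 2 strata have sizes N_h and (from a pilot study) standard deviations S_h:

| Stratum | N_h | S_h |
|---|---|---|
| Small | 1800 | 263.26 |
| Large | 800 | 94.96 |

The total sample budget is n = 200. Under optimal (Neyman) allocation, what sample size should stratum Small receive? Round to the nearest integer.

172

Neyman allocation: n_h = n · N_h S_h / Σ N_i S_i, with n = 200.
  stratum Small: N_h·S_h = 1800·263.26 = 473868.00
  stratum Large: N_h·S_h = 800·94.96 = 75968.00
Σ N_h S_h = 549836.00
n for stratum Small = 200·473868.00/549836.00 = 172.367 → 172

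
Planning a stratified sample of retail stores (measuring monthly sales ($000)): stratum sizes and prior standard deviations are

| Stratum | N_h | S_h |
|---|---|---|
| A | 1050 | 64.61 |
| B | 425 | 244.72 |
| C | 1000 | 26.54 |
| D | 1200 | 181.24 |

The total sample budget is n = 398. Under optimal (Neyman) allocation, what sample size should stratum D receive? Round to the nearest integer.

208

Neyman allocation: n_h = n · N_h S_h / Σ N_i S_i, with n = 398.
  stratum A: N_h·S_h = 1050·64.61 = 67840.50
  stratum B: N_h·S_h = 425·244.72 = 104006.00
  stratum C: N_h·S_h = 1000·26.54 = 26540.00
  stratum D: N_h·S_h = 1200·181.24 = 217488.00
Σ N_h S_h = 415874.50
n for stratum D = 398·217488.00/415874.50 = 208.140 → 208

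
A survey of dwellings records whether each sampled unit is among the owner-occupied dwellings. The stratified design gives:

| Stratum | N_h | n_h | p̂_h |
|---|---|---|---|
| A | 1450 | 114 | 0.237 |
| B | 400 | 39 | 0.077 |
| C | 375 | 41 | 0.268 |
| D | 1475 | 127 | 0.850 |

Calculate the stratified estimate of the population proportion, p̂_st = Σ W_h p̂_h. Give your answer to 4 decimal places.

p̂_st ≈ 0.4672

N = 3700; stratum weights W_h = N_h/N.
p̂_st = Σ W_h p̂_h = (1450·0.237 + 400·0.077 + 375·0.268 + 1475·0.850)/3700 = 0.46722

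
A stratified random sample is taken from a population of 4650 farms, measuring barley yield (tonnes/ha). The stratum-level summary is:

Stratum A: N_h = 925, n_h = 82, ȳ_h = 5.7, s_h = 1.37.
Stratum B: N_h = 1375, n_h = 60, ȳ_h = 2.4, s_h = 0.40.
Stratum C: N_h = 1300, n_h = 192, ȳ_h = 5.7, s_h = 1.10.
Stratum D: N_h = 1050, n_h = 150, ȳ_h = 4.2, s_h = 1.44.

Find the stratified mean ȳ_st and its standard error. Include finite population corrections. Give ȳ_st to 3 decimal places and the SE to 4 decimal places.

ȳ_st = Σ W_h ȳ_h = (925·5.7 + 1375·2.4 + 1300·5.7 + 1050·4.2)/4650 = 4.38548
V̂(ȳ_st) = Σ W_h² (1 − n_h/N_h) s_h²/n_h, with W_h = N_h/N and N = 4650:
  stratum A: (925/4650)²·(1 − 82/925)·1.37²/82 = 0.00082545
  stratum B: (1375/4650)²·(1 − 60/1375)·0.40²/60 = 0.000222993
  stratum C: (1300/4650)²·(1 − 192/1300)·1.10²/192 = 0.000419818
  stratum D: (1050/4650)²·(1 − 150/1050)·1.44²/150 = 0.000604171
V̂(ȳ_st) = 0.00207243
SE(ȳ_st) = √0.00207243 = 0.045524

ȳ_st ≈ 4.385, SE ≈ 0.0455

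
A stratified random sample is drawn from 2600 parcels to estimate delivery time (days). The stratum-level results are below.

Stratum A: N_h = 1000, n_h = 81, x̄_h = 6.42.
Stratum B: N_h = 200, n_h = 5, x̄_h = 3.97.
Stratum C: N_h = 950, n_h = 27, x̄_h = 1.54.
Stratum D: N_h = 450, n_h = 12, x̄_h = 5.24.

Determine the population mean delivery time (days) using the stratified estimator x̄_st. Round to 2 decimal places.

x̄_st ≈ 4.24

N = Σ N_h = 2600. Stratum weights W_h = N_h/N.
x̄_st = (1000·6.42 + 200·3.97 + 950·1.54 + 450·5.24) / 2600 = 4.2442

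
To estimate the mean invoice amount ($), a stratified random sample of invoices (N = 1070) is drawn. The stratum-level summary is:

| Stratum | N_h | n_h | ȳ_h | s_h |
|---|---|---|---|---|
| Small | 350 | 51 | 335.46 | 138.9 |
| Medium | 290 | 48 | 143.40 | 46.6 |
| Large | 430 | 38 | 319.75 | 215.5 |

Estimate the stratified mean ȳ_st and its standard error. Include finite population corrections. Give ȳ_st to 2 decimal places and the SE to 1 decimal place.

ȳ_st ≈ 277.09, SE ≈ 14.7

ȳ_st = Σ W_h ȳ_h = (350·335.46 + 290·143.40 + 430·319.75)/1070 = 277.09299
V̂(ȳ_st) = Σ W_h² (1 − n_h/N_h) s_h²/n_h, with W_h = N_h/N and N = 1070:
  stratum Small: (350/1070)²·(1 − 51/350)·138.9²/51 = 34.5785
  stratum Medium: (290/1070)²·(1 − 48/290)·46.6²/48 = 2.77317
  stratum Large: (430/1070)²·(1 − 38/430)·215.5²/38 = 179.928
V̂(ȳ_st) = 217.279
SE(ȳ_st) = √217.279 = 14.7404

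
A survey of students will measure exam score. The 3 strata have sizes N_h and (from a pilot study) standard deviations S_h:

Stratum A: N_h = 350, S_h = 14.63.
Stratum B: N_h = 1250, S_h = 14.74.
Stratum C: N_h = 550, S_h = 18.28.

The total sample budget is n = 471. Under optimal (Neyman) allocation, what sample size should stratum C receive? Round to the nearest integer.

Neyman allocation: n_h = n · N_h S_h / Σ N_i S_i, with n = 471.
  stratum A: N_h·S_h = 350·14.63 = 5120.50
  stratum B: N_h·S_h = 1250·14.74 = 18425.00
  stratum C: N_h·S_h = 550·18.28 = 10054.00
Σ N_h S_h = 33599.50
n for stratum C = 471·10054.00/33599.50 = 140.938 → 141

141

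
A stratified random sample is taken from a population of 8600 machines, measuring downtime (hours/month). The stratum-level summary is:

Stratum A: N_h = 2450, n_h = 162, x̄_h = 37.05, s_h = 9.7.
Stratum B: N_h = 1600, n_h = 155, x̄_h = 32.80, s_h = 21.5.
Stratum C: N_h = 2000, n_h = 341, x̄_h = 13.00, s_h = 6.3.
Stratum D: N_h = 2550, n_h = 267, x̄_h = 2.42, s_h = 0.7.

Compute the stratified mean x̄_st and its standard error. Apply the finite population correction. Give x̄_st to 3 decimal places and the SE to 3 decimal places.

x̄_st = Σ W_h x̄_h = (2450·37.05 + 1600·32.80 + 2000·13.00 + 2550·2.42)/8600 = 20.39808
V̂(x̄_st) = Σ W_h² (1 − n_h/N_h) s_h²/n_h, with W_h = N_h/N and N = 8600:
  stratum A: (2450/8600)²·(1 − 162/2450)·9.7²/162 = 0.0440204
  stratum B: (1600/8600)²·(1 − 155/1600)·21.5²/155 = 0.0932258
  stratum C: (2000/8600)²·(1 − 341/2000)·6.3²/341 = 0.00522163
  stratum D: (2550/8600)²·(1 − 267/2550)·0.7²/267 = 0.000144455
V̂(x̄_st) = 0.142612
SE(x̄_st) = √0.142612 = 0.37764

x̄_st ≈ 20.398, SE ≈ 0.378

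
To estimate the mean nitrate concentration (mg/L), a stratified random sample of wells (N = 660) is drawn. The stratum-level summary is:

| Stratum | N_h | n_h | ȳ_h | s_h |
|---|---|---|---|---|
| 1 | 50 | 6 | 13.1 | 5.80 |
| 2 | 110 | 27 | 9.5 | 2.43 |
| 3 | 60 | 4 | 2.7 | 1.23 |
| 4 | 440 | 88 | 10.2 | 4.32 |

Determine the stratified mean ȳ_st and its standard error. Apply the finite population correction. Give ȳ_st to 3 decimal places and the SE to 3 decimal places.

ȳ_st = Σ W_h ȳ_h = (50·13.1 + 110·9.5 + 60·2.7 + 440·10.2)/660 = 9.62121
V̂(ȳ_st) = Σ W_h² (1 − n_h/N_h) s_h²/n_h, with W_h = N_h/N and N = 660:
  stratum 1: (50/660)²·(1 − 6/50)·5.80²/6 = 0.0283165
  stratum 2: (110/660)²·(1 − 27/110)·2.43²/27 = 0.00458386
  stratum 3: (60/660)²·(1 − 4/60)·1.23²/4 = 0.00291744
  stratum 4: (440/660)²·(1 − 88/440)·4.32²/88 = 0.0754036
V̂(ȳ_st) = 0.111221
SE(ȳ_st) = √0.111221 = 0.333499

ȳ_st ≈ 9.621, SE ≈ 0.333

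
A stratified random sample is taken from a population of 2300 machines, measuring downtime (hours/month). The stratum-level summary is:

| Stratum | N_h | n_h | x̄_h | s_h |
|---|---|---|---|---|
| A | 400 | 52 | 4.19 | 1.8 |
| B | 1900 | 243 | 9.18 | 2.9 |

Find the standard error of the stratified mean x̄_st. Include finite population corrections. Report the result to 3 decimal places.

SE(x̄_st) ≈ 0.149

V̂(x̄_st) = Σ W_h² (1 − n_h/N_h) s_h²/n_h, with W_h = N_h/N and N = 2300:
  stratum A: (400/2300)²·(1 − 52/400)·1.8²/52 = 0.00163955
  stratum B: (1900/2300)²·(1 − 243/1900)·2.9²/243 = 0.0205973
V̂(x̄_st) = 0.0222368
SE(x̄_st) = √0.0222368 = 0.14912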